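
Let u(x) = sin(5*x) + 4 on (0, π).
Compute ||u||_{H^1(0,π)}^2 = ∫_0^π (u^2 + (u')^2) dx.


||u||_{H^1(0,π)}^2 = 16/5 + 29*π

u'(x) = 5*cos(5*x).
Expand u² and (u')² and integrate term by term on (0, π), using: for integers n ≥ 1, ∫_0^π sin²(nx) dx = ∫_0^π cos²(nx) dx = π/2; for n ≠ n', ∫_0^π sin(nx)sin(n'x) dx = ∫_0^π cos(nx)cos(n'x) dx = 0; and by product-to-sum, ∫_0^π sin(nx)cos(n'x) dx = ½∫_0^π [sin((n+n')x) + sin((n−n')x)] dx, which is 0 when n+n' is even and 2n/(n²−n'²) when n+n' is odd (it need not vanish on (0, π)). For the constant mode: ∫_0^π 1 dx = π, ∫_0^π cos(nx) dx = 0, ∫_0^π sin(nx) dx = (1−(−1)^n)/n.
  u² squared terms: (4)²·∫1 dx = 16·π = 16*π;  (1)²·∫sin(5x)² dx = 1·π/2 = π/2.
  u² cross terms: 2·(4)·(1)·∫1·sin(5x) dx = 8·(2/5) = 16/5.
  So ∫_0^π u² dx = 16*π + π/2 + 16/5 = 16/5 + 33*π/2.
  (u')² squared terms: (5)²·∫cos(5x)² dx = 25·π/2 = 25*π/2.
  So ∫_0^π (u')² dx = 25*π/2.
||u||_{H^1}^2 = (16/5 + 33*π/2) + (25*π/2) = 16/5 + 29*π.


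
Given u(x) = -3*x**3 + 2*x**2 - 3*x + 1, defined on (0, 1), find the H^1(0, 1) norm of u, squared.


||u||_{H^1}^2 = 4211/210

The H^1 norm (squared) on an interval (0, L) is
  ||u||_{H^1}^2 = ∫_0^L u(x)^2 dx + ∫_0^L u'(x)^2 dx.
Compute u'(x) = -9*x**2 + 4*x - 3.
Then u(x)^2 = 9*x**6 - 12*x**5 + 22*x**4 - 18*x**3 + 13*x**2 - 6*x + 1 and u'(x)^2 = 81*x**4 - 72*x**3 + 70*x**2 - 24*x + 9.
Integrate each monomial from 0 to 1 using ∫_0^1 c·x^n dx = c·1^(n+1)/(n+1):
  ∫_0^1 u(x)^2 dx = ∫_0^1 (9*x^6 - 12*x^5 + 22*x^4 - 18*x^3 + 13*x^2 - 6*x + 1) dx. Term by term:
    ∫_0^1 9*x^6 dx = 9/7;  ∫_0^1 -12*x^5 dx = -2;  ∫_0^1 22*x^4 dx = 22/5;
    ∫_0^1 -18*x^3 dx = -9/2;  ∫_0^1 13*x^2 dx = 13/3;  ∫_0^1 -6*x dx = -3;
    ∫_0^1 1 dx = 1.
  Sum: 9/7 − 2 + 22/5 − 9/2 + 13/3 − 3 + 1 = 319/210.
  ∫_0^1 u'(x)^2 dx = ∫_0^1 (81*x^4 - 72*x^3 + 70*x^2 - 24*x + 9) dx. Term by term:
    ∫_0^1 81*x^4 dx = 81/5;  ∫_0^1 -72*x^3 dx = -18;  ∫_0^1 70*x^2 dx = 70/3;
    ∫_0^1 -24*x dx = -12;  ∫_0^1 9 dx = 9.
  Sum: 81/5 − 18 + 70/3 − 12 + 9 = 278/15.
Adding: ||u||_{H^1}^2 = 319/210 + 278/15 = 4211/210.


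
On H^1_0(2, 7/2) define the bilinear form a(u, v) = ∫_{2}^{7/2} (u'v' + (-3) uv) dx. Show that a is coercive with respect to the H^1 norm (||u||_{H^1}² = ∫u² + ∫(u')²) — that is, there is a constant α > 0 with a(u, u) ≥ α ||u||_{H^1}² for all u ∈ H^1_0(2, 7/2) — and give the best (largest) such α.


α = (-27 + 4*π^2)/(9 + 4*π^2)

Coercivity of a(·,·) on H^1_0(2, 7/2) means a(u, u) ≥ α ||u||_{H^1}² for every u ∈ H^1_0.
The interval has length L = 3/2, and Poincaré/coercivity depend only on L. Here a(u, u) = ∫(u')² + (-3)·∫u².
Here c = -3 < 0 with |c| < (π/L)² = 4*π^2/9, so coercivity still holds. The condition a(u,u) ≥ α||u||_{H^1}² reads (1−α)∫(u')² ≥ (α−c)∫u². Any admissible α is ≤ 1 (rapidly oscillating u have ∫u²/∫(u')² → 0), and α = 1 would force 0 ≥ (1−c)∫u², impossible since c < 1; so 1−α > 0. By the sharp Poincaré inequality on H^1_0 of an interval of length L, ∫(u')² ≥ (π/L)²∫u² with equality for the first sine mode sin(π(x−x₀)/L) (x₀ the left endpoint), so the inequality holds for all u iff (1−α)(π/L)² ≥ α − c, i.e. α ≤ ((π/L)² + c)/((π/L)² + 1) = (1 + c(L/π)²)/(1 + (L/π)²). (Direct route, valid since c ≤ 0: Poincaré gives c∫u² ≥ c(L/π)²∫(u')², so a(u,u) ≥ (1 + c(L/π)²)∫(u')², while ||u||_{H^1}² ≤ (1 + (L/π)²)∫(u')²; dividing yields the same α.) With (π/L)² = 4*π^2/9 and c = -3, the largest admissible constant is α = ((π/L)² + c)/((π/L)² + 1).
Simplifying, α = (-27 + 4*π^2)/(9 + 4*π^2).


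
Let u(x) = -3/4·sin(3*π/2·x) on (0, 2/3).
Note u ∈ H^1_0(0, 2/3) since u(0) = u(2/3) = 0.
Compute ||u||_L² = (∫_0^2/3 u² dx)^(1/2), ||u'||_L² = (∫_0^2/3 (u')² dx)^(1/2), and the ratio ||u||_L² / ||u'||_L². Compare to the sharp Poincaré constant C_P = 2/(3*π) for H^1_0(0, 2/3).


||u||_L² / ||u'||_L² = 2/(3*π) = C_P.

u(x) = -3/4·sin(3*π/2·x), so u'(x) = -9*π*cos(3*π*x/2)/8.
Writing u(x) = A·sin(kπx/L) with A = -3/4 and k = 1, use ∫_0^L sin²(kπx/L) dx = L/2 and ∫_0^L cos²(kπx/L) dx = L/2.
u² = 9/16·sin²(3*π/2·x) and (u')² = 81*π^2/64·cos²(3*π/2·x), and each of sin², cos² integrates to L/2 = 1/3 over (0, 2/3).
∫_0^2/3 u² dx = 3/16, so ||u||_L² = sqrt(3)/4.
∫_0^2/3 (u')² dx = 27*π^2/64, so ||u'||_L² = 3*sqrt(3)*π/8.
Ratio ||u||_L² / ||u'||_L² = 2/(3*π).
Sharp Poincaré constant on H^1_0(0, 2/3) is C_P = L/π = 2/(3*π), achieved by sin(3*π/2·x).
This is the k = 1 eigenfunction (up to amplitude), so the ratio equals the sharp Poincaré constant exactly.


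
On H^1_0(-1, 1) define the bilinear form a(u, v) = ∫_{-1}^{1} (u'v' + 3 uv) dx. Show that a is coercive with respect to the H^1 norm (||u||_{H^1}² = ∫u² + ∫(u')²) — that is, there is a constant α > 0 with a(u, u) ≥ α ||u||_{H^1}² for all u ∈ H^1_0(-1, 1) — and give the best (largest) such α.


α = 1

Coercivity of a(·,·) on H^1_0(-1, 1) means a(u, u) ≥ α ||u||_{H^1}² for every u ∈ H^1_0.
The interval has length L = 2, and Poincaré/coercivity depend only on L. Here a(u, u) = ∫(u')² + (3)·∫u².
Here c = 3 ≥ 1, so a(u,u) = ∫(u')² + c∫u² ≥ ∫(u')² + ∫u² = ||u||_{H^1}², i.e. α = 1 works. No larger α is possible: a(u,u) ≥ α||u||_{H^1}² means (1−α)∫(u')² ≥ (α−c)∫u², and for the modes u_n = sin(nπ(x−x₀)/L) (x₀ the left endpoint) one has ∫u_n²/∫(u_n')² = (L/(nπ))² → 0, so a(u_n,u_n)/||u_n||_{H^1}² → 1. Hence the optimal constant is α = 1.
Therefore α = 1.


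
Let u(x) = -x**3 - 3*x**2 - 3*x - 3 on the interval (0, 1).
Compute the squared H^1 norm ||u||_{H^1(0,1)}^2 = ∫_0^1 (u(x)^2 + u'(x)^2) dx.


||u||_{H^1}^2 = 3253/35

The H^1 norm (squared) on an interval (0, L) is
  ||u||_{H^1}^2 = ∫_0^L u(x)^2 dx + ∫_0^L u'(x)^2 dx.
Compute u'(x) = -3*x**2 - 6*x - 3.
Then u(x)^2 = x**6 + 6*x**5 + 15*x**4 + 24*x**3 + 27*x**2 + 18*x + 9 and u'(x)^2 = 9*x**4 + 36*x**3 + 54*x**2 + 36*x + 9.
Integrate each monomial from 0 to 1 using ∫_0^1 c·x^n dx = c·1^(n+1)/(n+1):
  ∫_0^1 u(x)^2 dx = ∫_0^1 (x^6 + 6*x^5 + 15*x^4 + 24*x^3 + 27*x^2 + 18*x + 9) dx. Term by term:
    ∫_0^1 x^6 dx = 1/7;  ∫_0^1 6*x^5 dx = 1;  ∫_0^1 15*x^4 dx = 3;
    ∫_0^1 24*x^3 dx = 6;  ∫_0^1 27*x^2 dx = 9;  ∫_0^1 18*x dx = 9;
    ∫_0^1 9 dx = 9.
  Sum: 1/7 + 1 + 3 + 6 + 9 + 9 + 9 = 260/7.
  ∫_0^1 u'(x)^2 dx = ∫_0^1 (9*x^4 + 36*x^3 + 54*x^2 + 36*x + 9) dx. Term by term:
    ∫_0^1 9*x^4 dx = 9/5;  ∫_0^1 36*x^3 dx = 9;  ∫_0^1 54*x^2 dx = 18;
    ∫_0^1 36*x dx = 18;  ∫_0^1 9 dx = 9.
  Sum: 9/5 + 9 + 18 + 18 + 9 = 279/5.
Adding: ||u||_{H^1}^2 = 260/7 + 279/5 = 3253/35.


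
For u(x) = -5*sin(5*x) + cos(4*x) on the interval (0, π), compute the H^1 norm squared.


||u||_{H^1(0,π)}^2 = -1700/9 + 667*π/2

u'(x) = -4*sin(4*x) - 25*cos(5*x).
Expand u² and (u')² and integrate term by term on (0, π), using: for integers n ≥ 1, ∫_0^π sin²(nx) dx = ∫_0^π cos²(nx) dx = π/2; for n ≠ n', ∫_0^π sin(nx)sin(n'x) dx = ∫_0^π cos(nx)cos(n'x) dx = 0; and by product-to-sum, ∫_0^π sin(nx)cos(n'x) dx = ½∫_0^π [sin((n+n')x) + sin((n−n')x)] dx, which is 0 when n+n' is even and 2n/(n²−n'²) when n+n' is odd (it need not vanish on (0, π)).
  u² squared terms: (-5)²·∫sin(5x)² dx = 25·π/2 = 25*π/2;  (1)²·∫cos(4x)² dx = 1·π/2 = π/2.
  u² cross terms: 2·(-5)·(1)·∫sin(5x)·cos(4x) dx = -10·(10/9) = -100/9.
  So ∫_0^π u² dx = 25*π/2 + π/2 − 100/9 = -100/9 + 13*π.
  (u')² squared terms: (-25)²·∫cos(5x)² dx = 625·π/2 = 625*π/2;  (-4)²·∫sin(4x)² dx = 16·π/2 = 8*π.
  (u')² cross terms: 2·(-25)·(-4)·∫cos(5x)·sin(4x) dx = 200·(-8/9) = -1600/9.
  So ∫_0^π (u')² dx = 625*π/2 + 8*π − 1600/9 = -1600/9 + 641*π/2.
||u||_{H^1}^2 = (-100/9 + 13*π) + (-1600/9 + 641*π/2) = -1700/9 + 667*π/2.


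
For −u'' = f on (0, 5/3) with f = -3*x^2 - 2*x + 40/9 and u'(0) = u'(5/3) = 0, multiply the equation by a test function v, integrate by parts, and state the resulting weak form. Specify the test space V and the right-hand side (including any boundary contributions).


V = H^1(0, 5/3) (no boundary constraint on v; u is determined up to an additive constant); weak form: ∫_0^5/3 u'v' dx = ∫_0^5/3 (-3*x^2 - 2*x + 40/9) v dx for all v ∈ V.

Multiply both sides by a test function v and integrate from 0 to 5/3:
  ∫_0^5/3 −u''(x) v(x) dx = ∫_0^5/3 f(x) v(x) dx.
Integrate the LHS by parts once:
  ∫_0^5/3 −u'' v dx = −[u'(x) v(x)]_0^5/3 + ∫_0^5/3 u'(x) v'(x) dx.
Thus ∫_0^5/3 u'(x) v'(x) dx = ∫_0^5/3 f(x) v(x) dx + [u'(x) v(x)]_0^5/3.
Choose V so that boundary terms are either known or forced to vanish.
u has homogeneous Neumann: u'(0) = u'(5/3) = 0. So [u' v]_0^5/3 = 0·v(5/3) − 0·v(0) = 0 for any v; take V = H^1(0, 5/3).
Weak formulation: find u (satisfying any essential BC) such that ∫_0^5/3 u'(x) v'(x) dx = ∫_0^5/3 f v dx for all v ∈ V (homogeneous Neumann, so boundary terms vanish).
Substituting f(x) = -3*x^2 - 2*x + 40/9, the right-hand side is ∫_0^5/3 (-3*x^2 - 2*x + 40/9) v dx.
Compatibility check (pure Neumann): taking v ≡ 1 ∈ V gives 0 = ∫_0^5/3 f dx + (0) − (0), i.e. ∫_0^5/3 f dx must equal u'(0) − u'(5/3) = 0. Indeed ∫_0^5/3 (-3*x^2 - 2*x + 40/9) dx = 0, so the data are compatible. The solution is then unique only up to an additive constant (fix it e.g. by requiring ∫_0^5/3 u dx = 0).


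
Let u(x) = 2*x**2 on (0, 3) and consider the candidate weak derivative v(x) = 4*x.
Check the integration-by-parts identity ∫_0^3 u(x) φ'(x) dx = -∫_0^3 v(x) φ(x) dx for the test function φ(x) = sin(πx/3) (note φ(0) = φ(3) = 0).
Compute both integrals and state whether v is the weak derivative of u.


LHS = -36/π, RHS = -36/π. Yes, v = u' weakly.

u(x) = 2*x**2, classical derivative u'(x) = 4*x.
φ(x) = sin(πx/3), so φ'(x) = π*cos(π*x/3)/3.
Note φ(0) = φ(3) = 0, so the boundary term u·φ vanishes.
LHS = ∫_0^3 u(x) φ'(x) dx = ∫_0^3 (2*π*x^2*cos(π*x/3)/3) dx. Term by term:
  ∫_0^3 2*π*x^2*cos(π*x/3)/3 dx = -36/π.
So LHS = -36/π.
∫_0^3 v(x) φ(x) dx = ∫_0^3 (4*x*sin(π*x/3)) dx. Term by term:
  ∫_0^3 4*x*sin(π*x/3) dx = 36/π.
So RHS = -∫_0^3 v(x) φ(x) dx = -36/π.
LHS = RHS, so the identity holds for this test φ.
Moreover u is smooth here and v(x) = u'(x) = 4*x pointwise, so the identity holds for every test function. Hence v is the weak derivative of u.


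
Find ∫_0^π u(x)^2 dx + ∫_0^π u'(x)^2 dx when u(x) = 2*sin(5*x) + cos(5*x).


||u||_{H^1(0,π)}^2 = 65*π

u'(x) = -5*sin(5*x) + 10*cos(5*x).
Expand u² and (u')² and integrate term by term on (0, π), using: for integers n ≥ 1, ∫_0^π sin²(nx) dx = ∫_0^π cos²(nx) dx = π/2; for n ≠ n', ∫_0^π sin(nx)sin(n'x) dx = ∫_0^π cos(nx)cos(n'x) dx = 0; and by product-to-sum, ∫_0^π sin(nx)cos(n'x) dx = ½∫_0^π [sin((n+n')x) + sin((n−n')x)] dx, which is 0 when n+n' is even and 2n/(n²−n'²) when n+n' is odd (it need not vanish on (0, π)).
  u² squared terms: (2)²·∫sin(5x)² dx = 4·π/2 = 2*π;  (1)²·∫cos(5x)² dx = 1·π/2 = π/2.
  u² cross terms: 2·(2)·(1)·∫sin(5x)·cos(5x) dx = 4·(0) = 0.
  So ∫_0^π u² dx = 2*π + π/2 + 0 = 5*π/2.
  (u')² squared terms: (-5)²·∫sin(5x)² dx = 25·π/2 = 25*π/2;  (10)²·∫cos(5x)² dx = 100·π/2 = 50*π.
  (u')² cross terms: 2·(-5)·(10)·∫sin(5x)·cos(5x) dx = -100·(0) = 0.
  So ∫_0^π (u')² dx = 25*π/2 + 50*π + 0 = 125*π/2.
||u||_{H^1}^2 = (5*π/2) + (125*π/2) = 65*π.


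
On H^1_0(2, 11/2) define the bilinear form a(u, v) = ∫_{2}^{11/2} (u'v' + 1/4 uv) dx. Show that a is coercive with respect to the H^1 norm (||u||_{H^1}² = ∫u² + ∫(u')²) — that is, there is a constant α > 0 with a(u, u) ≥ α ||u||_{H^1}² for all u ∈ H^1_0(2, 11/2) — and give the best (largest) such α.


α = (49 + 16*π^2)/(4*(4*π^2 + 49))

Coercivity of a(·,·) on H^1_0(2, 11/2) means a(u, u) ≥ α ||u||_{H^1}² for every u ∈ H^1_0.
The interval has length L = 7/2, and Poincaré/coercivity depend only on L. Here a(u, u) = ∫(u')² + (1/4)·∫u².
Here 0 < c = 1/4 < 1. The condition a(u,u) ≥ α||u||_{H^1}² reads (1−α)∫(u')² ≥ (α−c)∫u². Any admissible α is ≤ 1 (rapidly oscillating u have ∫u²/∫(u')² → 0), and α = 1 would force 0 ≥ (1−c)∫u², impossible since c < 1; so 1−α > 0. By the sharp Poincaré inequality on H^1_0 of an interval of length L, ∫(u')² ≥ (π/L)²∫u² with equality for the first sine mode sin(π(x−x₀)/L) (x₀ the left endpoint), so the inequality holds for all u iff (1−α)(π/L)² ≥ α − c, i.e. α ≤ ((π/L)² + c)/((π/L)² + 1) = (1 + c(L/π)²)/(1 + (L/π)²). With (π/L)² = 4*π^2/49 and c = 1/4, the largest admissible constant is α = ((π/L)² + c)/((π/L)² + 1).
Simplifying, α = (49 + 16*π^2)/(4*(4*π^2 + 49)).


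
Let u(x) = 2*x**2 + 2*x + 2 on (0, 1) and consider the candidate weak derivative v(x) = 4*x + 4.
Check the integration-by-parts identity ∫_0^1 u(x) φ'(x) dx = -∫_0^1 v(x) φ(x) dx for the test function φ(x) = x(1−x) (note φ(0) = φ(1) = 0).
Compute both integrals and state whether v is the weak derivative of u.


LHS = -2/3, RHS = -1. No, v is not the weak derivative of u.

u(x) = 2*x**2 + 2*x + 2, classical derivative u'(x) = 4*x + 2.
φ(x) = x(1−x), so φ'(x) = 1 - 2*x.
Note φ(0) = φ(1) = 0, so the boundary term u·φ vanishes.
LHS = ∫_0^1 u(x) φ'(x) dx = ∫_0^1 (-4*x^3 - 2*x^2 - 2*x + 2) dx. Term by term:
  ∫_0^1 -4*x^3 dx = -1;  ∫_0^1 -2*x^2 dx = -2/3;  ∫_0^1 -2*x dx = -1;
  ∫_0^1 2 dx = 2.
Sum: -1 − 2/3 − 1 + 2 = -2/3.
So LHS = -2/3.
∫_0^1 v(x) φ(x) dx = ∫_0^1 (-4*x^3 + 4*x) dx. Term by term:
  ∫_0^1 -4*x^3 dx = -1;  ∫_0^1 4*x dx = 2.
Sum: -1 + 2 = 1.
So RHS = -∫_0^1 v(x) φ(x) dx = -1.
LHS − RHS = 1/3 ≠ 0, so the identity fails.
(For a valid weak derivative the identity must hold for EVERY test function, in particular this one. The failure shows v is NOT the weak derivative of u.)
Correct weak derivative would be u'(x) = 4*x + 2.


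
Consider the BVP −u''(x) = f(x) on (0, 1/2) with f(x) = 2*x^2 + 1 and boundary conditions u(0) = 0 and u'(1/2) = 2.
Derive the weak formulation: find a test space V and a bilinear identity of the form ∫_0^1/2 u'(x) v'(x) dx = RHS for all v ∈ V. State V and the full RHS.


V = {v ∈ H^1(0, 1/2) : v(0) = 0} (test functions vanish at x = 0 where u is specified); weak form: ∫_0^1/2 u'v' dx = ∫_0^1/2 (2*x^2 + 1) v dx + 2·v(1/2) for all v ∈ V.

Multiply both sides by a test function v and integrate from 0 to 1/2:
  ∫_0^1/2 −u''(x) v(x) dx = ∫_0^1/2 f(x) v(x) dx.
Integrate the LHS by parts once:
  ∫_0^1/2 −u'' v dx = −[u'(x) v(x)]_0^1/2 + ∫_0^1/2 u'(x) v'(x) dx.
Thus ∫_0^1/2 u'(x) v'(x) dx = ∫_0^1/2 f(x) v(x) dx + [u'(x) v(x)]_0^1/2.
Choose V so that boundary terms are either known or forced to vanish.
Mixed BC: u(0) = 0 (Dirichlet) and u'(1/2) = 2 (Neumann). Define V = {v ∈ H^1(0, 1/2) : v(0) = 0}. Then [u' v]_0^1/2 = u'(1/2)·v(1/2) − u'(0)·0 = 2·v(1/2).
Weak formulation: find u (satisfying any essential BC) such that ∫_0^1/2 u'(x) v'(x) dx = ∫_0^1/2 f v dx + 2·v(1/2) for all v ∈ V (Dirichlet at 0 absorbed into V; Neumann datum at x = 1/2 contributes the boundary term).
Substituting f(x) = 2*x^2 + 1, the right-hand side is ∫_0^1/2 (2*x^2 + 1) v dx + 2·v(1/2).


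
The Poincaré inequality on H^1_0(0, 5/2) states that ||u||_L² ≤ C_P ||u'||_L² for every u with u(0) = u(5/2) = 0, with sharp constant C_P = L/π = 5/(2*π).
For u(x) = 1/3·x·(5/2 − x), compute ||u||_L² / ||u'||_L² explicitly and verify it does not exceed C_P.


||u||_L² / ||u'||_L² = sqrt(10)/4 < C_P = 5/(2*π).

u(x) = 1/3·x·(5/2 − x), so u'(x) = 5/6 - 2*x/3.
u(x) = 1/3·x·(5/2 − x) vanishes at x = 0 and x = 5/2, so u ∈ H^1_0(0, 5/2). Differentiate via the product rule and integrate the resulting polynomials term by term.
  ∫_0^5/2 u² dx = ∫_0^5/2 (x^4/9 - 5*x^3/9 + 25*x^2/36) dx. Term by term:
    ∫_0^5/2 x^4/9 dx = 625/288;  ∫_0^5/2 -5*x^3/9 dx = -3125/576;  ∫_0^5/2 25*x^2/36 dx = 3125/864.
  Sum: 625/288 − 3125/576 + 3125/864 = 625/1728.
  ∫_0^5/2 (u')² dx = ∫_0^5/2 (4*x^2/9 - 10*x/9 + 25/36) dx. Term by term:
    ∫_0^5/2 4*x^2/9 dx = 125/54;  ∫_0^5/2 -10*x/9 dx = -125/36;  ∫_0^5/2 25/36 dx = 125/72.
  Sum: 125/54 − 125/36 + 125/72 = 125/216.
∫_0^5/2 u² dx = 625/1728, so ||u||_L² = 25*sqrt(3)/72.
∫_0^5/2 (u')² dx = 125/216, so ||u'||_L² = 5*sqrt(30)/36.
Ratio ||u||_L² / ||u'||_L² = sqrt(10)/4.
Sharp Poincaré constant on H^1_0(0, 5/2) is C_P = L/π = 5/(2*π), achieved by sin(2*π/5·x).
A polynomial bump cannot attain the sharp Poincaré constant (only the first sine eigenfunction does), so the ratio is strictly less than C_P, consistent with ||u||_L² ≤ C_P ||u'||_L².


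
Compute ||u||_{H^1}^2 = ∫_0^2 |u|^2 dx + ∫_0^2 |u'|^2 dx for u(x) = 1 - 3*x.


||u||_{H^1}^2 = 32

The H^1 norm (squared) on an interval (0, L) is
  ||u||_{H^1}^2 = ∫_0^L u(x)^2 dx + ∫_0^L u'(x)^2 dx.
Compute u'(x) = -3.
Then u(x)^2 = 9*x**2 - 6*x + 1 and u'(x)^2 = 9.
Integrate each monomial from 0 to 2 using ∫_0^2 c·x^n dx = c·2^(n+1)/(n+1):
  ∫_0^2 u(x)^2 dx = ∫_0^2 (9*x^2 - 6*x + 1) dx. Term by term:
    ∫_0^2 9*x^2 dx = 24;  ∫_0^2 -6*x dx = -12;  ∫_0^2 1 dx = 2.
  Sum: 24 − 12 + 2 = 14.
  ∫_0^2 u'(x)^2 dx = ∫_0^2 (9) dx. Term by term:
    ∫_0^2 9 dx = 18.
Adding: ||u||_{H^1}^2 = 14 + 18 = 32.


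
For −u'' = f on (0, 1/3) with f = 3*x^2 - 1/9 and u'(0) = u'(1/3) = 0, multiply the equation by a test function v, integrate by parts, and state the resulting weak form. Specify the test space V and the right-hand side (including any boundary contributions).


V = H^1(0, 1/3) (no boundary constraint on v; u is determined up to an additive constant); weak form: ∫_0^1/3 u'v' dx = ∫_0^1/3 (3*x^2 - 1/9) v dx for all v ∈ V.

Multiply both sides by a test function v and integrate from 0 to 1/3:
  ∫_0^1/3 −u''(x) v(x) dx = ∫_0^1/3 f(x) v(x) dx.
Integrate the LHS by parts once:
  ∫_0^1/3 −u'' v dx = −[u'(x) v(x)]_0^1/3 + ∫_0^1/3 u'(x) v'(x) dx.
Thus ∫_0^1/3 u'(x) v'(x) dx = ∫_0^1/3 f(x) v(x) dx + [u'(x) v(x)]_0^1/3.
Choose V so that boundary terms are either known or forced to vanish.
u has homogeneous Neumann: u'(0) = u'(1/3) = 0. So [u' v]_0^1/3 = 0·v(1/3) − 0·v(0) = 0 for any v; take V = H^1(0, 1/3).
Weak formulation: find u (satisfying any essential BC) such that ∫_0^1/3 u'(x) v'(x) dx = ∫_0^1/3 f v dx for all v ∈ V (homogeneous Neumann, so boundary terms vanish).
Substituting f(x) = 3*x^2 - 1/9, the right-hand side is ∫_0^1/3 (3*x^2 - 1/9) v dx.
Compatibility check (pure Neumann): taking v ≡ 1 ∈ V gives 0 = ∫_0^1/3 f dx + (0) − (0), i.e. ∫_0^1/3 f dx must equal u'(0) − u'(1/3) = 0. Indeed ∫_0^1/3 (3*x^2 - 1/9) dx = 0, so the data are compatible. The solution is then unique only up to an additive constant (fix it e.g. by requiring ∫_0^1/3 u dx = 0).


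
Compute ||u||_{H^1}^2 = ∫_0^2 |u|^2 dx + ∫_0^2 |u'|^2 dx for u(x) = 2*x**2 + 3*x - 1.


||u||_{H^1}^2 = 928/5

The H^1 norm (squared) on an interval (0, L) is
  ||u||_{H^1}^2 = ∫_0^L u(x)^2 dx + ∫_0^L u'(x)^2 dx.
Compute u'(x) = 4*x + 3.
Then u(x)^2 = 4*x**4 + 12*x**3 + 5*x**2 - 6*x + 1 and u'(x)^2 = 16*x**2 + 24*x + 9.
Integrate each monomial from 0 to 2 using ∫_0^2 c·x^n dx = c·2^(n+1)/(n+1):
  ∫_0^2 u(x)^2 dx = ∫_0^2 (4*x^4 + 12*x^3 + 5*x^2 - 6*x + 1) dx. Term by term:
    ∫_0^2 4*x^4 dx = 128/5;  ∫_0^2 12*x^3 dx = 48;  ∫_0^2 5*x^2 dx = 40/3;
    ∫_0^2 -6*x dx = -12;  ∫_0^2 1 dx = 2.
  Sum: 128/5 + 48 + 40/3 − 12 + 2 = 1154/15.
  ∫_0^2 u'(x)^2 dx = ∫_0^2 (16*x^2 + 24*x + 9) dx. Term by term:
    ∫_0^2 16*x^2 dx = 128/3;  ∫_0^2 24*x dx = 48;  ∫_0^2 9 dx = 18.
  Sum: 128/3 + 48 + 18 = 326/3.
Adding: ||u||_{H^1}^2 = 1154/15 + 326/3 = 928/5.


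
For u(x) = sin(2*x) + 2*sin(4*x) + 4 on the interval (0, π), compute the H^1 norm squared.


||u||_{H^1(0,π)}^2 = 105*π/2

u'(x) = 2*cos(2*x) + 8*cos(4*x).
Expand u² and (u')² and integrate term by term on (0, π), using: for integers n ≥ 1, ∫_0^π sin²(nx) dx = ∫_0^π cos²(nx) dx = π/2; for n ≠ n', ∫_0^π sin(nx)sin(n'x) dx = ∫_0^π cos(nx)cos(n'x) dx = 0; and by product-to-sum, ∫_0^π sin(nx)cos(n'x) dx = ½∫_0^π [sin((n+n')x) + sin((n−n')x)] dx, which is 0 when n+n' is even and 2n/(n²−n'²) when n+n' is odd (it need not vanish on (0, π)). For the constant mode: ∫_0^π 1 dx = π, ∫_0^π cos(nx) dx = 0, ∫_0^π sin(nx) dx = (1−(−1)^n)/n.
  u² squared terms: (4)²·∫1 dx = 16·π = 16*π;  (2)²·∫sin(4x)² dx = 4·π/2 = 2*π;  (1)²·∫sin(2x)² dx = 1·π/2 = π/2.
  u² cross terms: 2·(4)·(2)·∫1·sin(4x) dx = 16·(0) = 0;  2·(4)·(1)·∫1·sin(2x) dx = 8·(0) = 0;  2·(2)·(1)·∫sin(4x)·sin(2x) dx = 4·(0) = 0.
  So ∫_0^π u² dx = 16*π + 2*π + π/2 + 0 + 0 + 0 = 37*π/2.
  (u')² squared terms: (2)²·∫cos(2x)² dx = 4·π/2 = 2*π;  (8)²·∫cos(4x)² dx = 64·π/2 = 32*π.
  (u')² cross terms: 2·(2)·(8)·∫cos(2x)·cos(4x) dx = 32·(0) = 0.
  So ∫_0^π (u')² dx = 2*π + 32*π + 0 = 34*π.
||u||_{H^1}^2 = (37*π/2) + (34*π) = 105*π/2.


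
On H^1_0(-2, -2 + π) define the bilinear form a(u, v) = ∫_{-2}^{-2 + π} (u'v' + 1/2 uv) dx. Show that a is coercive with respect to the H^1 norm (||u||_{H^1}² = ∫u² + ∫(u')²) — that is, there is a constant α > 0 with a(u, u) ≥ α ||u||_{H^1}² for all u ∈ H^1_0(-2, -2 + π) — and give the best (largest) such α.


α = 3/4

Coercivity of a(·,·) on H^1_0(-2, -2 + π) means a(u, u) ≥ α ||u||_{H^1}² for every u ∈ H^1_0.
The interval has length L = π, and Poincaré/coercivity depend only on L. Here a(u, u) = ∫(u')² + (1/2)·∫u².
Here 0 < c = 1/2 < 1. The condition a(u,u) ≥ α||u||_{H^1}² reads (1−α)∫(u')² ≥ (α−c)∫u². Any admissible α is ≤ 1 (rapidly oscillating u have ∫u²/∫(u')² → 0), and α = 1 would force 0 ≥ (1−c)∫u², impossible since c < 1; so 1−α > 0. By the sharp Poincaré inequality on H^1_0 of an interval of length L, ∫(u')² ≥ (π/L)²∫u² with equality for the first sine mode sin(π(x−x₀)/L) (x₀ the left endpoint), so the inequality holds for all u iff (1−α)(π/L)² ≥ α − c, i.e. α ≤ ((π/L)² + c)/((π/L)² + 1) = (1 + c(L/π)²)/(1 + (L/π)²). With (π/L)² = 1 and c = 1/2, the largest admissible constant is α = ((π/L)² + c)/((π/L)² + 1).
Simplifying, α = 3/4.


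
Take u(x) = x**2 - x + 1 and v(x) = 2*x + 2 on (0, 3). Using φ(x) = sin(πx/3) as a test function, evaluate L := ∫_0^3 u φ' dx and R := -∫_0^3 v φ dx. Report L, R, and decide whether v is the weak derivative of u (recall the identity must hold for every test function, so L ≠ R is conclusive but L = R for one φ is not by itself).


LHS = -12/π, RHS = -30/π. No, v is not the weak derivative of u.

u(x) = x**2 - x + 1, classical derivative u'(x) = 2*x - 1.
φ(x) = sin(πx/3), so φ'(x) = π*cos(π*x/3)/3.
Note φ(0) = φ(3) = 0, so the boundary term u·φ vanishes.
LHS = ∫_0^3 u(x) φ'(x) dx = ∫_0^3 (π*x^2*cos(π*x/3)/3 - π*x*cos(π*x/3)/3 + π*cos(π*x/3)/3) dx. Term by term:
  ∫_0^3 π*cos(π*x/3)/3 dx = 0;  ∫_0^3 -π*x*cos(π*x/3)/3 dx = 6/π;  ∫_0^3 π*x^2*cos(π*x/3)/3 dx = -18/π.
Sum: 0 + 6/π − 18/π = -12/π.
So LHS = -12/π.
∫_0^3 v(x) φ(x) dx = ∫_0^3 (2*x*sin(π*x/3) + 2*sin(π*x/3)) dx. Term by term:
  ∫_0^3 2*sin(π*x/3) dx = 12/π;  ∫_0^3 2*x*sin(π*x/3) dx = 18/π.
Sum: 12/π + 18/π = 30/π.
So RHS = -∫_0^3 v(x) φ(x) dx = -30/π.
LHS − RHS = 18/π ≠ 0, so the identity fails.
(For a valid weak derivative the identity must hold for EVERY test function, in particular this one. The failure shows v is NOT the weak derivative of u.)
Correct weak derivative would be u'(x) = 2*x - 1.


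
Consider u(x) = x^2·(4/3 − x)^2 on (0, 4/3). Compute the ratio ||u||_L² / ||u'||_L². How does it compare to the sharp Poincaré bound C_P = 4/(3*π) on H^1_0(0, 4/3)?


||u||_L² / ||u'||_L² = 2*sqrt(3)/9 < C_P = 4/(3*π).

u(x) = x^2·(4/3 − x)^2, so u'(x) = 4*x*(3*x - 4)*(3*x - 2)/9.
u(x) = x^2·(4/3 − x)^2 vanishes at x = 0 and x = 4/3, so u ∈ H^1_0(0, 4/3). Differentiate via the product rule and integrate the resulting polynomials term by term.
  ∫_0^4/3 u² dx = ∫_0^4/3 (x^8 - 16*x^7/3 + 32*x^6/3 - 256*x^5/27 + 256*x^4/81) dx. Term by term:
    ∫_0^4/3 x^8 dx = 262144/177147;  ∫_0^4/3 -16*x^7/3 dx = -131072/19683;  ∫_0^4/3 32*x^6/3 dx = 524288/45927;
    ∫_0^4/3 -256*x^5/27 dx = -524288/59049;  ∫_0^4/3 256*x^4/81 dx = 262144/98415.
  Sum: 262144/177147 − 131072/19683 + 524288/45927 − 524288/59049 + 262144/98415 = 131072/6200145.
  ∫_0^4/3 (u')² dx = ∫_0^4/3 (16*x^6 - 64*x^5 + 832*x^4/9 - 512*x^3/9 + 1024*x^2/81) dx. Term by term:
    ∫_0^4/3 16*x^6 dx = 262144/15309;  ∫_0^4/3 -64*x^5 dx = -131072/2187;  ∫_0^4/3 832*x^4/9 dx = 851968/10935;
    ∫_0^4/3 -512*x^3/9 dx = -32768/729;  ∫_0^4/3 1024*x^2/81 dx = 65536/6561.
  Sum: 262144/15309 − 131072/2187 + 851968/10935 − 32768/729 + 65536/6561 = 32768/229635.
∫_0^4/3 u² dx = 131072/6200145, so ||u||_L² = 256*sqrt(210)/25515.
∫_0^4/3 (u')² dx = 32768/229635, so ||u'||_L² = 128*sqrt(70)/2835.
Ratio ||u||_L² / ||u'||_L² = 2*sqrt(3)/9.
Sharp Poincaré constant on H^1_0(0, 4/3) is C_P = L/π = 4/(3*π), achieved by sin(3*π/4·x).
A polynomial bump cannot attain the sharp Poincaré constant (only the first sine eigenfunction does), so the ratio is strictly less than C_P, consistent with ||u||_L² ≤ C_P ||u'||_L².


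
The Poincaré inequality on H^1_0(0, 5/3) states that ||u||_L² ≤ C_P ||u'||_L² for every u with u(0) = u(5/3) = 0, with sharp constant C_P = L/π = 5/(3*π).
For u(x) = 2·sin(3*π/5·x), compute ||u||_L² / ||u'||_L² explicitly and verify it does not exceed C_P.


||u||_L² / ||u'||_L² = 5/(3*π) = C_P.

u(x) = 2·sin(3*π/5·x), so u'(x) = 6*π*cos(3*π*x/5)/5.
Writing u(x) = A·sin(kπx/L) with A = 2 and k = 1, use ∫_0^L sin²(kπx/L) dx = L/2 and ∫_0^L cos²(kπx/L) dx = L/2.
u² = 4·sin²(3*π/5·x) and (u')² = 36*π^2/25·cos²(3*π/5·x), and each of sin², cos² integrates to L/2 = 5/6 over (0, 5/3).
∫_0^5/3 u² dx = 10/3, so ||u||_L² = sqrt(30)/3.
∫_0^5/3 (u')² dx = 6*π^2/5, so ||u'||_L² = sqrt(30)*π/5.
Ratio ||u||_L² / ||u'||_L² = 5/(3*π).
Sharp Poincaré constant on H^1_0(0, 5/3) is C_P = L/π = 5/(3*π), achieved by sin(3*π/5·x).
This is the k = 1 eigenfunction (up to amplitude), so the ratio equals the sharp Poincaré constant exactly.


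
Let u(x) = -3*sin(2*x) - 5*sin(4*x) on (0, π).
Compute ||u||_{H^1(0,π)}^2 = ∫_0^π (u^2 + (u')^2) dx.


||u||_{H^1(0,π)}^2 = 235*π

u'(x) = -6*cos(2*x) - 20*cos(4*x).
Expand u² and (u')² and integrate term by term on (0, π), using: for integers n ≥ 1, ∫_0^π sin²(nx) dx = ∫_0^π cos²(nx) dx = π/2; for n ≠ n', ∫_0^π sin(nx)sin(n'x) dx = ∫_0^π cos(nx)cos(n'x) dx = 0; and by product-to-sum, ∫_0^π sin(nx)cos(n'x) dx = ½∫_0^π [sin((n+n')x) + sin((n−n')x)] dx, which is 0 when n+n' is even and 2n/(n²−n'²) when n+n' is odd (it need not vanish on (0, π)).
  u² squared terms: (-5)²·∫sin(4x)² dx = 25·π/2 = 25*π/2;  (-3)²·∫sin(2x)² dx = 9·π/2 = 9*π/2.
  u² cross terms: 2·(-5)·(-3)·∫sin(4x)·sin(2x) dx = 30·(0) = 0.
  So ∫_0^π u² dx = 25*π/2 + 9*π/2 + 0 = 17*π.
  (u')² squared terms: (-20)²·∫cos(4x)² dx = 400·π/2 = 200*π;  (-6)²·∫cos(2x)² dx = 36·π/2 = 18*π.
  (u')² cross terms: 2·(-20)·(-6)·∫cos(4x)·cos(2x) dx = 240·(0) = 0.
  So ∫_0^π (u')² dx = 200*π + 18*π + 0 = 218*π.
||u||_{H^1}^2 = (17*π) + (218*π) = 235*π.


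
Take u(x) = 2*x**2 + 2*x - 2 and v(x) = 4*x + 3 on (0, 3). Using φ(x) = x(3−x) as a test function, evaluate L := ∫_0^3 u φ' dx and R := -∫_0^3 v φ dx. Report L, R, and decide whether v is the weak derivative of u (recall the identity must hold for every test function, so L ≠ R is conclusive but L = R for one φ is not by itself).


LHS = -36, RHS = -81/2. No, v is not the weak derivative of u.

u(x) = 2*x**2 + 2*x - 2, classical derivative u'(x) = 4*x + 2.
φ(x) = x(3−x), so φ'(x) = 3 - 2*x.
Note φ(0) = φ(3) = 0, so the boundary term u·φ vanishes.
LHS = ∫_0^3 u(x) φ'(x) dx = ∫_0^3 (-4*x^3 + 2*x^2 + 10*x - 6) dx. Term by term:
  ∫_0^3 -4*x^3 dx = -81;  ∫_0^3 2*x^2 dx = 18;  ∫_0^3 10*x dx = 45;
  ∫_0^3 -6 dx = -18.
Sum: -81 + 18 + 45 − 18 = -36.
So LHS = -36.
∫_0^3 v(x) φ(x) dx = ∫_0^3 (-4*x^3 + 9*x^2 + 9*x) dx. Term by term:
  ∫_0^3 -4*x^3 dx = -81;  ∫_0^3 9*x^2 dx = 81;  ∫_0^3 9*x dx = 81/2.
Sum: -81 + 81 + 81/2 = 81/2.
So RHS = -∫_0^3 v(x) φ(x) dx = -81/2.
LHS − RHS = 9/2 ≠ 0, so the identity fails.
(For a valid weak derivative the identity must hold for EVERY test function, in particular this one. The failure shows v is NOT the weak derivative of u.)
Correct weak derivative would be u'(x) = 4*x + 2.


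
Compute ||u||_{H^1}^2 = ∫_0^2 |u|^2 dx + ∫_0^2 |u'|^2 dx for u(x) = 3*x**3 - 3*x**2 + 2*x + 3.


||u||_{H^1}^2 = 39274/105

The H^1 norm (squared) on an interval (0, L) is
  ||u||_{H^1}^2 = ∫_0^L u(x)^2 dx + ∫_0^L u'(x)^2 dx.
Compute u'(x) = 9*x**2 - 6*x + 2.
Then u(x)^2 = 9*x**6 - 18*x**5 + 21*x**4 + 6*x**3 - 14*x**2 + 12*x + 9 and u'(x)^2 = 81*x**4 - 108*x**3 + 72*x**2 - 24*x + 4.
Integrate each monomial from 0 to 2 using ∫_0^2 c·x^n dx = c·2^(n+1)/(n+1):
  ∫_0^2 u(x)^2 dx = ∫_0^2 (9*x^6 - 18*x^5 + 21*x^4 + 6*x^3 - 14*x^2 + 12*x + 9) dx. Term by term:
    ∫_0^2 9*x^6 dx = 1152/7;  ∫_0^2 -18*x^5 dx = -192;  ∫_0^2 21*x^4 dx = 672/5;
    ∫_0^2 6*x^3 dx = 24;  ∫_0^2 -14*x^2 dx = -112/3;  ∫_0^2 12*x dx = 24;
    ∫_0^2 9 dx = 18.
  Sum: 1152/7 − 192 + 672/5 + 24 − 112/3 + 24 + 18 = 14242/105.
  ∫_0^2 u'(x)^2 dx = ∫_0^2 (81*x^4 - 108*x^3 + 72*x^2 - 24*x + 4) dx. Term by term:
    ∫_0^2 81*x^4 dx = 2592/5;  ∫_0^2 -108*x^3 dx = -432;  ∫_0^2 72*x^2 dx = 192;
    ∫_0^2 -24*x dx = -48;  ∫_0^2 4 dx = 8.
  Sum: 2592/5 − 432 + 192 − 48 + 8 = 1192/5.
Adding: ||u||_{H^1}^2 = 14242/105 + 1192/5 = 39274/105.


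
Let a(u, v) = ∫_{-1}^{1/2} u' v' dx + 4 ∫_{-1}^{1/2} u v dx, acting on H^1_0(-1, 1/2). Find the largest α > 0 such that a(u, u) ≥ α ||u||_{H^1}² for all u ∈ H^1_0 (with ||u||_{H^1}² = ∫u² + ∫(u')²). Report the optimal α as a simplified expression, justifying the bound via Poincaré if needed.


α = 1

Coercivity of a(·,·) on H^1_0(-1, 1/2) means a(u, u) ≥ α ||u||_{H^1}² for every u ∈ H^1_0.
The interval has length L = 3/2, and Poincaré/coercivity depend only on L. Here a(u, u) = ∫(u')² + (4)·∫u².
Here c = 4 ≥ 1, so a(u,u) = ∫(u')² + c∫u² ≥ ∫(u')² + ∫u² = ||u||_{H^1}², i.e. α = 1 works. No larger α is possible: a(u,u) ≥ α||u||_{H^1}² means (1−α)∫(u')² ≥ (α−c)∫u², and for the modes u_n = sin(nπ(x−x₀)/L) (x₀ the left endpoint) one has ∫u_n²/∫(u_n')² = (L/(nπ))² → 0, so a(u_n,u_n)/||u_n||_{H^1}² → 1. Hence the optimal constant is α = 1.
Therefore α = 1.


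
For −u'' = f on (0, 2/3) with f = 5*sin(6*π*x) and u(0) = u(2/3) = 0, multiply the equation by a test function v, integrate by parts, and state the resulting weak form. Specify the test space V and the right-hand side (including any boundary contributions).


V = H^1_0(0, 2/3) (so v(0) = v(2/3) = 0); weak form: ∫_0^2/3 u'v' dx = ∫_0^2/3 (5*sin(6*π*x)) v dx for all v ∈ V.

Multiply both sides by a test function v and integrate from 0 to 2/3:
  ∫_0^2/3 −u''(x) v(x) dx = ∫_0^2/3 f(x) v(x) dx.
Integrate the LHS by parts once:
  ∫_0^2/3 −u'' v dx = −[u'(x) v(x)]_0^2/3 + ∫_0^2/3 u'(x) v'(x) dx.
Thus ∫_0^2/3 u'(x) v'(x) dx = ∫_0^2/3 f(x) v(x) dx + [u'(x) v(x)]_0^2/3.
Choose V so that boundary terms are either known or forced to vanish.
u is Dirichlet: u(0) = u(2/3) = 0. Let V = H^1_0(0, 2/3); then v(0) = v(2/3) = 0, and [u' v]_0^2/3 = 0.
Weak formulation: find u (satisfying any essential BC) such that ∫_0^2/3 u'(x) v'(x) dx = ∫_0^2/3 f v dx for all v ∈ V.
Substituting f(x) = 5*sin(6*π*x), the right-hand side is ∫_0^2/3 (5*sin(6*π*x)) v dx.


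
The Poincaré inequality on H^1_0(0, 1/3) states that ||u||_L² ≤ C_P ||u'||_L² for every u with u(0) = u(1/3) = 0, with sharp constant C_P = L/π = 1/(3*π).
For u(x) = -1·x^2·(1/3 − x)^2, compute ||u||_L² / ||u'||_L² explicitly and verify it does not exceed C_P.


||u||_L² / ||u'||_L² = sqrt(3)/18 < C_P = 1/(3*π).

u(x) = -1·x^2·(1/3 − x)^2, so u'(x) = 2*x*(-18*x^2 + 9*x - 1)/9.
u(x) = -1·x^2·(1/3 − x)^2 vanishes at x = 0 and x = 1/3, so u ∈ H^1_0(0, 1/3). Differentiate via the product rule and integrate the resulting polynomials term by term.
  ∫_0^1/3 u² dx = ∫_0^1/3 (x^8 - 4*x^7/3 + 2*x^6/3 - 4*x^5/27 + x^4/81) dx. Term by term:
    ∫_0^1/3 x^8 dx = 1/177147;  ∫_0^1/3 -4*x^7/3 dx = -1/39366;  ∫_0^1/3 2*x^6/3 dx = 2/45927;
    ∫_0^1/3 -4*x^5/27 dx = -2/59049;  ∫_0^1/3 x^4/81 dx = 1/98415.
  Sum: 1/177147 − 1/39366 + 2/45927 − 2/59049 + 1/98415 = 1/12400290.
  ∫_0^1/3 (u')² dx = ∫_0^1/3 (16*x^6 - 16*x^5 + 52*x^4/9 - 8*x^3/9 + 4*x^2/81) dx. Term by term:
    ∫_0^1/3 16*x^6 dx = 16/15309;  ∫_0^1/3 -16*x^5 dx = -8/2187;  ∫_0^1/3 52*x^4/9 dx = 52/10935;
    ∫_0^1/3 -8*x^3/9 dx = -2/729;  ∫_0^1/3 4*x^2/81 dx = 4/6561.
  Sum: 16/15309 − 8/2187 + 52/10935 − 2/729 + 4/6561 = 2/229635.
∫_0^1/3 u² dx = 1/12400290, so ||u||_L² = sqrt(210)/51030.
∫_0^1/3 (u')² dx = 2/229635, so ||u'||_L² = sqrt(70)/2835.
Ratio ||u||_L² / ||u'||_L² = sqrt(3)/18.
Sharp Poincaré constant on H^1_0(0, 1/3) is C_P = L/π = 1/(3*π), achieved by sin(3*π·x).
A polynomial bump cannot attain the sharp Poincaré constant (only the first sine eigenfunction does), so the ratio is strictly less than C_P, consistent with ||u||_L² ≤ C_P ||u'||_L².


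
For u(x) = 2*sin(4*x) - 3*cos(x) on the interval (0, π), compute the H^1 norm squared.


||u||_{H^1(0,π)}^2 = -64/5 + 43*π

u'(x) = 3*sin(x) + 8*cos(4*x).
Expand u² and (u')² and integrate term by term on (0, π), using: for integers n ≥ 1, ∫_0^π sin²(nx) dx = ∫_0^π cos²(nx) dx = π/2; for n ≠ n', ∫_0^π sin(nx)sin(n'x) dx = ∫_0^π cos(nx)cos(n'x) dx = 0; and by product-to-sum, ∫_0^π sin(nx)cos(n'x) dx = ½∫_0^π [sin((n+n')x) + sin((n−n')x)] dx, which is 0 when n+n' is even and 2n/(n²−n'²) when n+n' is odd (it need not vanish on (0, π)).
  u² squared terms: (-3)²·∫cos(x)² dx = 9·π/2 = 9*π/2;  (2)²·∫sin(4x)² dx = 4·π/2 = 2*π.
  u² cross terms: 2·(-3)·(2)·∫cos(x)·sin(4x) dx = -12·(8/15) = -32/5.
  So ∫_0^π u² dx = 9*π/2 + 2*π − 32/5 = -32/5 + 13*π/2.
  (u')² squared terms: (3)²·∫sin(x)² dx = 9·π/2 = 9*π/2;  (8)²·∫cos(4x)² dx = 64·π/2 = 32*π.
  (u')² cross terms: 2·(3)·(8)·∫sin(x)·cos(4x) dx = 48·(-2/15) = -32/5.
  So ∫_0^π (u')² dx = 9*π/2 + 32*π − 32/5 = -32/5 + 73*π/2.
||u||_{H^1}^2 = (-32/5 + 13*π/2) + (-32/5 + 73*π/2) = -64/5 + 43*π.


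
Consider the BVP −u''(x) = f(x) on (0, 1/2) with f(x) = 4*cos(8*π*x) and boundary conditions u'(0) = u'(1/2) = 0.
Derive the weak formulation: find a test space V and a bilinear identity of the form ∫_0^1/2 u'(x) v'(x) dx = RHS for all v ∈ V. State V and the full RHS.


V = H^1(0, 1/2) (no boundary constraint on v; u is determined up to an additive constant); weak form: ∫_0^1/2 u'v' dx = ∫_0^1/2 (4*cos(8*π*x)) v dx for all v ∈ V.

Multiply both sides by a test function v and integrate from 0 to 1/2:
  ∫_0^1/2 −u''(x) v(x) dx = ∫_0^1/2 f(x) v(x) dx.
Integrate the LHS by parts once:
  ∫_0^1/2 −u'' v dx = −[u'(x) v(x)]_0^1/2 + ∫_0^1/2 u'(x) v'(x) dx.
Thus ∫_0^1/2 u'(x) v'(x) dx = ∫_0^1/2 f(x) v(x) dx + [u'(x) v(x)]_0^1/2.
Choose V so that boundary terms are either known or forced to vanish.
u has homogeneous Neumann: u'(0) = u'(1/2) = 0. So [u' v]_0^1/2 = 0·v(1/2) − 0·v(0) = 0 for any v; take V = H^1(0, 1/2).
Weak formulation: find u (satisfying any essential BC) such that ∫_0^1/2 u'(x) v'(x) dx = ∫_0^1/2 f v dx for all v ∈ V (homogeneous Neumann, so boundary terms vanish).
Substituting f(x) = 4*cos(8*π*x), the right-hand side is ∫_0^1/2 (4*cos(8*π*x)) v dx.
Compatibility check (pure Neumann): taking v ≡ 1 ∈ V gives 0 = ∫_0^1/2 f dx + (0) − (0), i.e. ∫_0^1/2 f dx must equal u'(0) − u'(1/2) = 0. Indeed ∫_0^1/2 (4*cos(8*π*x)) dx = 0, so the data are compatible. The solution is then unique only up to an additive constant (fix it e.g. by requiring ∫_0^1/2 u dx = 0).


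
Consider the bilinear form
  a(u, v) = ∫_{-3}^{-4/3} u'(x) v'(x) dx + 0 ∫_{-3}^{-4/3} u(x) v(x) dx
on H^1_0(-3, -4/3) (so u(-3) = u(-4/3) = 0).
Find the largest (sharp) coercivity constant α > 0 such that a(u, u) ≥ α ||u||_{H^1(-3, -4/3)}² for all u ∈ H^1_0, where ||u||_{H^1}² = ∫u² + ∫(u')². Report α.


α = 9*π^2/(25 + 9*π^2)

Coercivity of a(·,·) on H^1_0(-3, -4/3) means a(u, u) ≥ α ||u||_{H^1}² for every u ∈ H^1_0.
The interval has length L = 5/3, and Poincaré/coercivity depend only on L. Here a(u, u) = ∫(u')² + (0)·∫u².
Here c = 0, so a(u,u) = ∫(u')² alone. The condition a(u,u) ≥ α||u||_{H^1}² reads (1−α)∫(u')² ≥ (α−c)∫u². Any admissible α is ≤ 1 (rapidly oscillating u have ∫u²/∫(u')² → 0), and α = 1 would force 0 ≥ (1−c)∫u², impossible since c < 1; so 1−α > 0. By the sharp Poincaré inequality on H^1_0 of an interval of length L, ∫(u')² ≥ (π/L)²∫u² with equality for the first sine mode sin(π(x−x₀)/L) (x₀ the left endpoint), so the inequality holds for all u iff (1−α)(π/L)² ≥ α − c, i.e. α ≤ ((π/L)² + c)/((π/L)² + 1) = (1 + c(L/π)²)/(1 + (L/π)²). (Direct route, valid since c ≤ 0: Poincaré gives c∫u² ≥ c(L/π)²∫(u')², so a(u,u) ≥ (1 + c(L/π)²)∫(u')², while ||u||_{H^1}² ≤ (1 + (L/π)²)∫(u')²; dividing yields the same α.) With (π/L)² = 9*π^2/25 and c = 0, the largest admissible constant is α = ((π/L)² + c)/((π/L)² + 1).
Simplifying, α = 9*π^2/(25 + 9*π^2).


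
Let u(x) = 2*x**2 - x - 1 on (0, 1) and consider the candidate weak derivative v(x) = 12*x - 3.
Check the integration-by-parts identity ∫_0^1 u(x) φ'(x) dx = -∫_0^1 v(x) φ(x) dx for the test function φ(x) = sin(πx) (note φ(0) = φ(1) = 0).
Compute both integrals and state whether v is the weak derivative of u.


LHS = -2/π, RHS = -6/π. No, v is not the weak derivative of u.

u(x) = 2*x**2 - x - 1, classical derivative u'(x) = 4*x - 1.
φ(x) = sin(πx), so φ'(x) = π*cos(π*x).
Note φ(0) = φ(1) = 0, so the boundary term u·φ vanishes.
LHS = ∫_0^1 u(x) φ'(x) dx = ∫_0^1 (2*π*x^2*cos(π*x) - π*x*cos(π*x) - π*cos(π*x)) dx. Term by term:
  ∫_0^1 -π*cos(π*x) dx = 0;  ∫_0^1 -π*x*cos(π*x) dx = 2/π;  ∫_0^1 2*π*x^2*cos(π*x) dx = -4/π.
Sum: 0 + 2/π − 4/π = -2/π.
So LHS = -2/π.
∫_0^1 v(x) φ(x) dx = ∫_0^1 (12*x*sin(π*x) - 3*sin(π*x)) dx. Term by term:
  ∫_0^1 -3*sin(π*x) dx = -6/π;  ∫_0^1 12*x*sin(π*x) dx = 12/π.
Sum: -6/π + 12/π = 6/π.
So RHS = -∫_0^1 v(x) φ(x) dx = -6/π.
LHS − RHS = 4/π ≠ 0, so the identity fails.
(For a valid weak derivative the identity must hold for EVERY test function, in particular this one. The failure shows v is NOT the weak derivative of u.)
Correct weak derivative would be u'(x) = 4*x - 1.


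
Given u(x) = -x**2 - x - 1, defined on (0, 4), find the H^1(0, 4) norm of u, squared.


||u||_{H^1}^2 = 8072/15

The H^1 norm (squared) on an interval (0, L) is
  ||u||_{H^1}^2 = ∫_0^L u(x)^2 dx + ∫_0^L u'(x)^2 dx.
Compute u'(x) = -2*x - 1.
Then u(x)^2 = x**4 + 2*x**3 + 3*x**2 + 2*x + 1 and u'(x)^2 = 4*x**2 + 4*x + 1.
Integrate each monomial from 0 to 4 using ∫_0^4 c·x^n dx = c·4^(n+1)/(n+1):
  ∫_0^4 u(x)^2 dx = ∫_0^4 (x^4 + 2*x^3 + 3*x^2 + 2*x + 1) dx. Term by term:
    ∫_0^4 x^4 dx = 1024/5;  ∫_0^4 2*x^3 dx = 128;  ∫_0^4 3*x^2 dx = 64;
    ∫_0^4 2*x dx = 16;  ∫_0^4 1 dx = 4.
  Sum: 1024/5 + 128 + 64 + 16 + 4 = 2084/5.
  ∫_0^4 u'(x)^2 dx = ∫_0^4 (4*x^2 + 4*x + 1) dx. Term by term:
    ∫_0^4 4*x^2 dx = 256/3;  ∫_0^4 4*x dx = 32;  ∫_0^4 1 dx = 4.
  Sum: 256/3 + 32 + 4 = 364/3.
Adding: ||u||_{H^1}^2 = 2084/5 + 364/3 = 8072/15.
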